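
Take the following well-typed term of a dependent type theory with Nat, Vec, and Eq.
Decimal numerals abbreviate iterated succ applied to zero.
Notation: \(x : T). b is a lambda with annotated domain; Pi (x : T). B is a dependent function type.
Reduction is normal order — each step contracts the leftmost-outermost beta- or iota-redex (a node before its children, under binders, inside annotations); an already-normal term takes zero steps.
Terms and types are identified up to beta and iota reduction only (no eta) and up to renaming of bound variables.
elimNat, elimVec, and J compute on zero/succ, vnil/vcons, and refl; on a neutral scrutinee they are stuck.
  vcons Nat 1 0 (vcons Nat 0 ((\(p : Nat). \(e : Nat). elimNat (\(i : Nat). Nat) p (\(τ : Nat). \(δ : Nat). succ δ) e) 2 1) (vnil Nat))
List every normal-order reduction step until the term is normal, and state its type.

normal-order reduction:
  vcons Nat 1 0 (vcons Nat 0 ((\(p : Nat). \(e : Nat). elimNat (\(i : Nat). Nat) p (\(τ : Nat). \(δ : Nat). succ δ) e) 2 1) (vnil Nat))
  ~> vcons Nat 1 0 (vcons Nat 0 ((\(p : Nat). elimNat (\(e : Nat). Nat) 2 (\(i : Nat). \(τ : Nat). succ τ) p) 1) (vnil Nat))
  ~> vcons Nat 1 0 (vcons Nat 0 (elimNat (\(p : Nat). Nat) 2 (\(e : Nat). \(i : Nat). succ i) 1) (vnil Nat))
  ~> vcons Nat 1 0 (vcons Nat 0 ((\(p : Nat). \(e : Nat). succ e) 0 (elimNat (\(i : Nat). Nat) 2 (\(τ : Nat). \(δ : Nat). succ δ) 0)) (vnil Nat))
  ~> vcons Nat 1 0 (vcons Nat 0 ((\(p : Nat). succ p) (elimNat (\(e : Nat). Nat) 2 (\(i : Nat). \(τ : Nat). succ τ) 0)) (vnil Nat))
  ~> vcons Nat 1 0 (vcons Nat 0 (succ (elimNat (\(p : Nat). Nat) 2 (\(e : Nat). \(i : Nat). succ i) 0)) (vnil Nat))
  ~> vcons Nat 1 0 (vcons Nat 0 3 (vnil Nat))
inferred type:
  Vec Nat 2


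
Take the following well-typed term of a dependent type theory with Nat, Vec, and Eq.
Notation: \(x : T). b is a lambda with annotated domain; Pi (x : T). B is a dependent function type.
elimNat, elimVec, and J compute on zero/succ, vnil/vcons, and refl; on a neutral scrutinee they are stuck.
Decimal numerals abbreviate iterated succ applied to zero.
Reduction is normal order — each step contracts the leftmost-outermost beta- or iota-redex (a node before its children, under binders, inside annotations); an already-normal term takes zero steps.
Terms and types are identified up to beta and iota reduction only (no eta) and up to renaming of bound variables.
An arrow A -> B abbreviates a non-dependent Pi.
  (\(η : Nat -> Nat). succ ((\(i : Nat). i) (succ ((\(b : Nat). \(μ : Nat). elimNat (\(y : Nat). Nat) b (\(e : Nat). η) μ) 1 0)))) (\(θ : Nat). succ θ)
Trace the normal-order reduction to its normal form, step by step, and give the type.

normal-order reduction sequence:
  (\(η : Nat -> Nat). succ ((\(i : Nat). i) (succ ((\(b : Nat). \(μ : Nat). elimNat (\(y : Nat). Nat) b (\(e : Nat). η) μ) 1 0)))) (\(θ : Nat). succ θ)
  ~> succ ((\(η : Nat). η) (succ ((\(i : Nat). \(b : Nat). elimNat (\(μ : Nat). Nat) i (\(y : Nat). \(e : Nat). succ e) b) 1 0)))
  ~> succ (succ ((\(η : Nat). \(i : Nat). elimNat (\(b : Nat). Nat) η (\(μ : Nat). \(y : Nat). succ y) i) 1 0))
  ~> succ (succ ((\(η : Nat). elimNat (\(i : Nat). Nat) 1 (\(b : Nat). \(μ : Nat). succ μ) η) 0))
  ~> succ (succ (elimNat (\(η : Nat). Nat) 1 (\(i : Nat). \(b : Nat). succ b) 0))
  ~> 3
inferred type:
  Nat


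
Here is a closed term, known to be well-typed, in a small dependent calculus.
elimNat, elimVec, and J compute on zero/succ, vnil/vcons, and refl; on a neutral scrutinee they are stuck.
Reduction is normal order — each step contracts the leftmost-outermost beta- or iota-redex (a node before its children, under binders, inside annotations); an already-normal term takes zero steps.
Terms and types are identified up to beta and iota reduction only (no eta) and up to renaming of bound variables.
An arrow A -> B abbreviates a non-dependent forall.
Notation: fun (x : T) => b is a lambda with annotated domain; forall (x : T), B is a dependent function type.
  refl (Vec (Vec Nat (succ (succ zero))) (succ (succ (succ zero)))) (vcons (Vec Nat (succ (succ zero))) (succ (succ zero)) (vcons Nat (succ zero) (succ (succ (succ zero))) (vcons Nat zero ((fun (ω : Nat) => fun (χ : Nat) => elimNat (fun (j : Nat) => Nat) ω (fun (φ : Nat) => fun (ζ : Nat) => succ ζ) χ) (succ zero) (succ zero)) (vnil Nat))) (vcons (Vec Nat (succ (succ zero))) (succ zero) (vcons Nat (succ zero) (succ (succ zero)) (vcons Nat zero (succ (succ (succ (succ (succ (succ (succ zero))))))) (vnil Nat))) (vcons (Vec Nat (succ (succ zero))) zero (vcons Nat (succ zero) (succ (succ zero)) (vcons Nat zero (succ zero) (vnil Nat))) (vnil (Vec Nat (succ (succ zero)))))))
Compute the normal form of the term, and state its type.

reduced normal form:
  refl (Vec (Vec Nat (succ (succ zero))) (succ (succ (succ zero)))) (vcons (Vec Nat (succ (succ zero))) (succ (succ zero)) (vcons Nat (succ zero) (succ (succ (succ zero))) (vcons Nat zero (succ (succ zero)) (vnil Nat))) (vcons (Vec Nat (succ (succ zero))) (succ zero) (vcons Nat (succ zero) (succ (succ zero)) (vcons Nat zero (succ (succ (succ (succ (succ (succ (succ zero))))))) (vnil Nat))) (vcons (Vec Nat (succ (succ zero))) zero (vcons Nat (succ zero) (succ (succ zero)) (vcons Nat zero (succ zero) (vnil Nat))) (vnil (Vec Nat (succ (succ zero)))))))
inferred type:
  Eq (Vec (Vec Nat (succ (succ zero))) (succ (succ (succ zero)))) (vcons (Vec Nat (succ (succ zero))) (succ (succ zero)) (vcons Nat (succ zero) (succ (succ (succ zero))) (vcons Nat zero (succ (succ zero)) (vnil Nat))) (vcons (Vec Nat (succ (succ zero))) (succ zero) (vcons Nat (succ zero) (succ (succ zero)) (vcons Nat zero (succ (succ (succ (succ (succ (succ (succ zero))))))) (vnil Nat))) (vcons (Vec Nat (succ (succ zero))) zero (vcons Nat (succ zero) (succ (succ zero)) (vcons Nat zero (succ zero) (vnil Nat))) (vnil (Vec Nat (succ (succ zero))))))) (vcons (Vec Nat (succ (succ zero))) (succ (succ zero)) (vcons Nat (succ zero) (succ (succ (succ zero))) (vcons Nat zero (succ (succ zero)) (vnil Nat))) (vcons (Vec Nat (succ (succ zero))) (succ zero) (vcons Nat (succ zero) (succ (succ zero)) (vcons Nat zero (succ (succ (succ (succ (succ (succ (succ zero))))))) (vnil Nat))) (vcons (Vec Nat (succ (succ zero))) zero (vcons Nat (succ zero) (succ (succ zero)) (vcons Nat zero (succ zero) (vnil Nat))) (vnil (Vec Nat (succ (succ zero)))))))


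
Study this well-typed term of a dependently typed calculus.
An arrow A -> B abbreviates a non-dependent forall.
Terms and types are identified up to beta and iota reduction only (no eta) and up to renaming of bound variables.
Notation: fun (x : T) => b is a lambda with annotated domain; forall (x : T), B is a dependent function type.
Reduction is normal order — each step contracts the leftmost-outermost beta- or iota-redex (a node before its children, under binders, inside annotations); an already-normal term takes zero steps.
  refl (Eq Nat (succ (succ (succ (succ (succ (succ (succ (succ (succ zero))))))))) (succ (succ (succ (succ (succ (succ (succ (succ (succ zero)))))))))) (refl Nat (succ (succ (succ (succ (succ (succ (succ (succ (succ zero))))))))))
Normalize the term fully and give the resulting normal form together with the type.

reduced normal form:
  refl (Eq Nat (succ (succ (succ (succ (succ (succ (succ (succ (succ zero))))))))) (succ (succ (succ (succ (succ (succ (succ (succ (succ zero)))))))))) (refl Nat (succ (succ (succ (succ (succ (succ (succ (succ (succ zero))))))))))
inferred type:
  Eq (Eq Nat (succ (succ (succ (succ (succ (succ (succ (succ (succ zero))))))))) (succ (succ (succ (succ (succ (succ (succ (succ (succ zero)))))))))) (refl Nat (succ (succ (succ (succ (succ (succ (succ (succ (succ zero)))))))))) (refl Nat (succ (succ (succ (succ (succ (succ (succ (succ (succ zero))))))))))


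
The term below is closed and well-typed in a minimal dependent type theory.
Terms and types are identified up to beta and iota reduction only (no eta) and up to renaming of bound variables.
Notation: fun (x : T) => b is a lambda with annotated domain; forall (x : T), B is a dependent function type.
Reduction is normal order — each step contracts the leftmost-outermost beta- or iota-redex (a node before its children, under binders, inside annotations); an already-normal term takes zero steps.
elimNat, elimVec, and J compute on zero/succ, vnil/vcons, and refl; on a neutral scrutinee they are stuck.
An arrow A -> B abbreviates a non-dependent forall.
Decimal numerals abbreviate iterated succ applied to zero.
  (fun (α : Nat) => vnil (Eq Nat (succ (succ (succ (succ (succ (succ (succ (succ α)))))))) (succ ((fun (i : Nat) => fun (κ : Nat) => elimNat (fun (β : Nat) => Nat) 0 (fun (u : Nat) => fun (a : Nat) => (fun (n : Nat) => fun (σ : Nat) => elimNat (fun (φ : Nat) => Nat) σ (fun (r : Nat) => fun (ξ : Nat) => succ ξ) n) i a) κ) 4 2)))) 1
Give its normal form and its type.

normal form:
  vnil (Eq Nat 9 9)
inferred type:
  Vec (Eq Nat 9 9) 0


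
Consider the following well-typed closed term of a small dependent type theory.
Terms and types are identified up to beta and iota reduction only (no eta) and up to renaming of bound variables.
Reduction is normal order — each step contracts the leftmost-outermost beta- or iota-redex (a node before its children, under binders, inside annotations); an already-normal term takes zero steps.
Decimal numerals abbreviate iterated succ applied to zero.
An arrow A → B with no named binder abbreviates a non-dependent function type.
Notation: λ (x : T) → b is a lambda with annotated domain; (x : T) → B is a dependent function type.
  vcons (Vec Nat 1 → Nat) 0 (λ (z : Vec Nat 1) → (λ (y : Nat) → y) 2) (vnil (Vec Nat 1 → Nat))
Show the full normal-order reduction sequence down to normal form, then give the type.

normal-order reduction sequence:
  vcons (Vec Nat 1 → Nat) 0 (λ (z : Vec Nat 1) → (λ (y : Nat) → y) 2) (vnil (Vec Nat 1 → Nat))
  ~> vcons (Vec Nat 1 → Nat) 0 (λ (z : Vec Nat 1) → 2) (vnil (Vec Nat 1 → Nat))
inferred type:
  Vec (Vec Nat 1 → Nat) 1


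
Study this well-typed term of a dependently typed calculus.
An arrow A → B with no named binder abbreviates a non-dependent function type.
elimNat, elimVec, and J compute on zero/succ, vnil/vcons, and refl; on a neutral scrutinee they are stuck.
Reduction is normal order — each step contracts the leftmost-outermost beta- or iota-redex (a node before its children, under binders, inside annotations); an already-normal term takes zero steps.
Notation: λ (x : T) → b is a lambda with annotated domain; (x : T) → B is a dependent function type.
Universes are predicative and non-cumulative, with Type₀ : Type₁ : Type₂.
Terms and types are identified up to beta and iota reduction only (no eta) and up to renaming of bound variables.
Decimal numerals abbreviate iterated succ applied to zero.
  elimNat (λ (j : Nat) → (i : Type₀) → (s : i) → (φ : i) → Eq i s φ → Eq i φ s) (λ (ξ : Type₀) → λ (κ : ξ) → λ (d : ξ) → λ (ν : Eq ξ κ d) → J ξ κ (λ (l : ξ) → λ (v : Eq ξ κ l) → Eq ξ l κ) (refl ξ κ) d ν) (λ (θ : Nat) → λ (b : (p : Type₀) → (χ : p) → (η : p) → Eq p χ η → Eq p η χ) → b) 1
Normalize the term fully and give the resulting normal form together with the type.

resulting normal form:
  λ (j : Type₀) → λ (i : j) → λ (s : j) → λ (φ : Eq j i s) → J j i (λ (ξ : j) → λ (κ : Eq j i ξ) → Eq j ξ i) (refl j i) s φ
type:
  (j : Type₀) → (i : j) → (s : j) → Eq j i s → Eq j s i


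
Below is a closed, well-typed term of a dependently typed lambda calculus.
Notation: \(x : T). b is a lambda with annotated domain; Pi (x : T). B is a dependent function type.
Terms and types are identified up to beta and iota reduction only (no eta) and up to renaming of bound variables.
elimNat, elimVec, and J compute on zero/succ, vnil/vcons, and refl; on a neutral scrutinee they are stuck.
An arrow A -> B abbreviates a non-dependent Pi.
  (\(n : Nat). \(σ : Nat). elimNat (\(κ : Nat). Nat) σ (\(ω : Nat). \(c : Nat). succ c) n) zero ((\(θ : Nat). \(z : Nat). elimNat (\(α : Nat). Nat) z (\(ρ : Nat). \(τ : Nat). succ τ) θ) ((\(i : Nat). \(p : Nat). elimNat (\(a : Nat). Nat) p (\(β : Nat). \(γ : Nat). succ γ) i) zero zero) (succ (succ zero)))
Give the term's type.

the term's type:
  Nat


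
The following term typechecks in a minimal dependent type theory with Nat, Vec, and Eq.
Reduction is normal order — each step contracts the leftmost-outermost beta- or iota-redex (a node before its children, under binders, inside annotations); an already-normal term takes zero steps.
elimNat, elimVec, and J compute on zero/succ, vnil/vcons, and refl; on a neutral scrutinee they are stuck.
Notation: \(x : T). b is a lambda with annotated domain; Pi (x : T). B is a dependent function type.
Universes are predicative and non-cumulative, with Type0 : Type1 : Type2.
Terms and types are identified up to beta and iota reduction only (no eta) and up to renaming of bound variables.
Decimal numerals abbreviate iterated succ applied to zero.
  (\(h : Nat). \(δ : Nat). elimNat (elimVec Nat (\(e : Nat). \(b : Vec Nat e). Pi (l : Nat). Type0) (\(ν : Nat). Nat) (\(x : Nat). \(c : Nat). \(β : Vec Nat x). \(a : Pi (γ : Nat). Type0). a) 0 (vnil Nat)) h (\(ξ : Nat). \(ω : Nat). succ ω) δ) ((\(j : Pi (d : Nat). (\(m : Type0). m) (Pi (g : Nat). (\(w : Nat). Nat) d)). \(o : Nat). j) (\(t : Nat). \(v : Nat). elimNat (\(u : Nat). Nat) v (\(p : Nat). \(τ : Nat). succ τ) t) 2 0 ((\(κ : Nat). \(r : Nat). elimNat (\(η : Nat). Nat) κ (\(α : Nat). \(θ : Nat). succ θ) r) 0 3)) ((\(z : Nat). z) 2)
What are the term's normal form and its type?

resulting normal form:
  5
the term's type:
  Nat
observation: 28 normal-order steps normalize the term, beginning with a beta-redex.


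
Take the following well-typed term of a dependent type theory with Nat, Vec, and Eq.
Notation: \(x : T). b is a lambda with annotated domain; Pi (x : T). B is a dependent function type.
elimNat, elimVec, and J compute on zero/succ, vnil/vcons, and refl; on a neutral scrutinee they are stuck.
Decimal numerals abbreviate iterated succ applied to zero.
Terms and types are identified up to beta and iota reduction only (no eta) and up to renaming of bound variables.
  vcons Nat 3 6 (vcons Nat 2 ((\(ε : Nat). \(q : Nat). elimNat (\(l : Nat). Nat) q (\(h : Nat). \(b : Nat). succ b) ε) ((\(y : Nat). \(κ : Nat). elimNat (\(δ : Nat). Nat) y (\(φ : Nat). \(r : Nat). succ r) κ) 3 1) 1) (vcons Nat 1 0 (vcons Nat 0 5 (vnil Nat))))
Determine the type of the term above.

type:
  Vec Nat 4


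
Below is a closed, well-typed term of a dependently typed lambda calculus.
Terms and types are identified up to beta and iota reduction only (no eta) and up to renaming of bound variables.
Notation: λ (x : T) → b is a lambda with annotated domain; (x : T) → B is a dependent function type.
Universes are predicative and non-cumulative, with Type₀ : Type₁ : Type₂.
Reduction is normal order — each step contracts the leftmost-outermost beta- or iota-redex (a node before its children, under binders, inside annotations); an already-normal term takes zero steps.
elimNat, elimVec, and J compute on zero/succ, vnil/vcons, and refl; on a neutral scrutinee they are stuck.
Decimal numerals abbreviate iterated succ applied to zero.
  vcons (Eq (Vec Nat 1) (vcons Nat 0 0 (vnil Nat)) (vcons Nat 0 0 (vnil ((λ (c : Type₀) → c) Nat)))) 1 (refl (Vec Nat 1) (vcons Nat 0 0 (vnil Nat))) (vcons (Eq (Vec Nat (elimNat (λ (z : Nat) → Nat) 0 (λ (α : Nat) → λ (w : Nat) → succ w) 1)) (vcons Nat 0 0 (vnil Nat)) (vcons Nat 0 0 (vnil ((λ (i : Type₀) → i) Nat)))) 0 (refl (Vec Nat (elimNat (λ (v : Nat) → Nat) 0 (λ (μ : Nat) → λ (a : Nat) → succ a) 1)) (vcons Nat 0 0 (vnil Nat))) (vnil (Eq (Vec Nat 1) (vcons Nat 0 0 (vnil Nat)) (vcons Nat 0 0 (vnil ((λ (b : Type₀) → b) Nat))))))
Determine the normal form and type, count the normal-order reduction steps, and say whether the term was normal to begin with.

reduced normal form:
  vcons (Eq (Vec Nat 1) (vcons Nat 0 0 (vnil Nat)) (vcons Nat 0 0 (vnil Nat))) 1 (refl (Vec Nat 1) (vcons Nat 0 0 (vnil Nat))) (vcons (Eq (Vec Nat 1) (vcons Nat 0 0 (vnil Nat)) (vcons Nat 0 0 (vnil Nat))) 0 (refl (Vec Nat 1) (vcons Nat 0 0 (vnil Nat))) (vnil (Eq (Vec Nat 1) (vcons Nat 0 0 (vnil Nat)) (vcons Nat 0 0 (vnil Nat)))))
inferred type:
  Vec (Eq (Vec Nat 1) (vcons Nat 0 0 (vnil Nat)) (vcons Nat 0 0 (vnil Nat))) 2
normal-order step count: 11
term was already normal: no
first contracted redex: a beta-redex


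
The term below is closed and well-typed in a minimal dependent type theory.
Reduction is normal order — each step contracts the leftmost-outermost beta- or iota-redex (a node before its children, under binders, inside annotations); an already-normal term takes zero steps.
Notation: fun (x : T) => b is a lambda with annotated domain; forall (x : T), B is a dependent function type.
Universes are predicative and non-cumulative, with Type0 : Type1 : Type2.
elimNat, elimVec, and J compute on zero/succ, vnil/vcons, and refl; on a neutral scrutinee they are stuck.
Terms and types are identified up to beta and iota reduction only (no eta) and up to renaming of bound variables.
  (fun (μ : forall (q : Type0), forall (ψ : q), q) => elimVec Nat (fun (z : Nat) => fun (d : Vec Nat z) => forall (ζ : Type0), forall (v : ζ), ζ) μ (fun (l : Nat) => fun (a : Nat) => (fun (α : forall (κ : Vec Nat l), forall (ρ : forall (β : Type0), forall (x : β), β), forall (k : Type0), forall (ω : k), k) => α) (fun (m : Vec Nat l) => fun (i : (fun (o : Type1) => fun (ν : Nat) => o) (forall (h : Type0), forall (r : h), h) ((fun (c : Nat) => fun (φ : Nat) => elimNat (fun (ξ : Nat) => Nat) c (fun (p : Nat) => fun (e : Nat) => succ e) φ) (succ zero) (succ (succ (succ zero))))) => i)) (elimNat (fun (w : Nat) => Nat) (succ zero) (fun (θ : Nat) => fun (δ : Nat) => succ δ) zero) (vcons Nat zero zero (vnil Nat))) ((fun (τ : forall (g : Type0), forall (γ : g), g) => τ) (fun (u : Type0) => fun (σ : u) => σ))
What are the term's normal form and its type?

reduced normal form:
  fun (μ : Type0) => fun (q : μ) => q
the term's type:
  forall (μ : Type0), forall (q : μ), μ
observation: the term reaches its normal form after 9 normal-order steps.


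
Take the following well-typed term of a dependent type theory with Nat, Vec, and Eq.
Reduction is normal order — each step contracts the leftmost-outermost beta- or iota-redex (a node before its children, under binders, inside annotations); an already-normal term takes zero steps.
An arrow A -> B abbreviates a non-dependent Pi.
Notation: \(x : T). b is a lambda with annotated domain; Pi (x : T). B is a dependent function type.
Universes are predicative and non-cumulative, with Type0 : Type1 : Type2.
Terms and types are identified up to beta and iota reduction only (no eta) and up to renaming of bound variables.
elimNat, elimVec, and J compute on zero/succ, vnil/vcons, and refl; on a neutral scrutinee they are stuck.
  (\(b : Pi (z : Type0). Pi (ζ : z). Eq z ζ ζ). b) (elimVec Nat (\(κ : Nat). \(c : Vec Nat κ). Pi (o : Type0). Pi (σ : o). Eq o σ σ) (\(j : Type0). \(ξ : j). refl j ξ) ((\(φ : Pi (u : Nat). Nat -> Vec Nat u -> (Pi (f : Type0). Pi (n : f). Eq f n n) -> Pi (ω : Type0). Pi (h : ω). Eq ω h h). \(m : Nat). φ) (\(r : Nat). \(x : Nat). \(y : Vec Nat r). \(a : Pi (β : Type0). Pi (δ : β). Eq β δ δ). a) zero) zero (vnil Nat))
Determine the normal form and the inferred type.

reduced normal form:
  \(b : Type0). \(z : b). refl b z
inferred type:
  Pi (b : Type0). Pi (z : b). Eq b z z
observation: reduction starts at a beta-redex, and 2 normal-order steps reach the normal form.


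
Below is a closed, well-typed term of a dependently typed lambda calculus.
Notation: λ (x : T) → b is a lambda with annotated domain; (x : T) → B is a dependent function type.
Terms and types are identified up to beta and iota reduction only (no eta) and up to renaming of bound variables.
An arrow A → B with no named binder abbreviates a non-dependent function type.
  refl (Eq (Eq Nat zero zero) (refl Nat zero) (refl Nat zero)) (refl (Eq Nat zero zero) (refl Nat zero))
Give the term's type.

type:
  Eq (Eq (Eq Nat zero zero) (refl Nat zero) (refl Nat zero)) (refl (Eq Nat zero zero) (refl Nat zero)) (refl (Eq Nat zero zero) (refl Nat zero))


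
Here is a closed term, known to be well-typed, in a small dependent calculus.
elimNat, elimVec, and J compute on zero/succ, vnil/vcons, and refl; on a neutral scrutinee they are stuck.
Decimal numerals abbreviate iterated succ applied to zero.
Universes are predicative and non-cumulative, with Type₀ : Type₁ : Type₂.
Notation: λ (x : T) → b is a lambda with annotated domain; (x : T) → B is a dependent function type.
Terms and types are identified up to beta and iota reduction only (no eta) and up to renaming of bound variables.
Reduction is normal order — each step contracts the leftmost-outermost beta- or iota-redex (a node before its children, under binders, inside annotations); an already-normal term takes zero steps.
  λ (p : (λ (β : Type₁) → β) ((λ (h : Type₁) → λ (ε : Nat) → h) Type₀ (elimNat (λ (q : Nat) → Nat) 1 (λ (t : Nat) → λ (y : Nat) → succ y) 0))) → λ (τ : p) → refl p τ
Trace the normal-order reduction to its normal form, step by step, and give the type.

normal-order reduction:
  λ (p : (λ (β : Type₁) → β) ((λ (h : Type₁) → λ (ε : Nat) → h) Type₀ (elimNat (λ (q : Nat) → Nat) 1 (λ (t : Nat) → λ (y : Nat) → succ y) 0))) → λ (τ : p) → refl p τ
  ~> λ (p : (λ (β : Type₁) → λ (h : Nat) → β) Type₀ (elimNat (λ (ε : Nat) → Nat) 1 (λ (q : Nat) → λ (t : Nat) → succ t) 0)) → λ (y : p) → refl p y
  ~> λ (p : (λ (β : Nat) → Type₀) (elimNat (λ (h : Nat) → Nat) 1 (λ (ε : Nat) → λ (q : Nat) → succ q) 0)) → λ (t : p) → refl p t
  ~> λ (p : Type₀) → λ (β : p) → refl p β
type:
  (p : Type₀) → (β : p) → Eq p β β


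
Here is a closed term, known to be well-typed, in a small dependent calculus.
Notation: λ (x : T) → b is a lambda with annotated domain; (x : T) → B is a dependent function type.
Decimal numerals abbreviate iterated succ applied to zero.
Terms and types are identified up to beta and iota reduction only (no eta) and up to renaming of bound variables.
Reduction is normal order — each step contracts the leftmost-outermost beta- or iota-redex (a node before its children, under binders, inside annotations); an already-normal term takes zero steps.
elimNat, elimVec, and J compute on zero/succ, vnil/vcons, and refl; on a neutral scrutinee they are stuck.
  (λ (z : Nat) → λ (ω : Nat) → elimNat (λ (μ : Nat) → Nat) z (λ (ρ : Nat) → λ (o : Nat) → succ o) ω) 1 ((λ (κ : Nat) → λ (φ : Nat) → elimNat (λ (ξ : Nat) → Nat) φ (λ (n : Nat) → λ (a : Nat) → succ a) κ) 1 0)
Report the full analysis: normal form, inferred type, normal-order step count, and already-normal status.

reduced normal form:
  2
inferred type:
  Nat
normal-order step count: 12
already normal: no
first contracted redex: a beta-redex


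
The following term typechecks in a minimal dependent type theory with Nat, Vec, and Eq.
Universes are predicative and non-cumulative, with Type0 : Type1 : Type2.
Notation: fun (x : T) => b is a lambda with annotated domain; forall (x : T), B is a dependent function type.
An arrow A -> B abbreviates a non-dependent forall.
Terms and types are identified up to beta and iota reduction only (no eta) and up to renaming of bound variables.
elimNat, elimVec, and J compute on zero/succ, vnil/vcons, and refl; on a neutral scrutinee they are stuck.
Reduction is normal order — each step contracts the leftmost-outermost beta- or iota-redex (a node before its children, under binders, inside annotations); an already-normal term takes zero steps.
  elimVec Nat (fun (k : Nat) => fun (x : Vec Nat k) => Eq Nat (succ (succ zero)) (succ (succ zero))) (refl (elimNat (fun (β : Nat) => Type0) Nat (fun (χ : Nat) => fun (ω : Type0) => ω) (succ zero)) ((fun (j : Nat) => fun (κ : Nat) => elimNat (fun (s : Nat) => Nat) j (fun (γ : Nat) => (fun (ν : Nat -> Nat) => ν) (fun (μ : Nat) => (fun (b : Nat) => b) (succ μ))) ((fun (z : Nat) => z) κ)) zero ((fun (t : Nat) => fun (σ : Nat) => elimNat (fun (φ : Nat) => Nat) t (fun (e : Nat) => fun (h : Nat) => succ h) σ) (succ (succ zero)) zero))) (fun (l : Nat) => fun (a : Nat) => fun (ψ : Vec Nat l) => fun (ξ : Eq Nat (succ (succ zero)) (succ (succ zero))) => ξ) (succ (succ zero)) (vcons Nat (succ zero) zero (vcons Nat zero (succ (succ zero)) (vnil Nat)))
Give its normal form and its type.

reduced normal form:
  refl Nat (succ (succ zero))
inferred type:
  Eq Nat (succ (succ zero)) (succ (succ zero))


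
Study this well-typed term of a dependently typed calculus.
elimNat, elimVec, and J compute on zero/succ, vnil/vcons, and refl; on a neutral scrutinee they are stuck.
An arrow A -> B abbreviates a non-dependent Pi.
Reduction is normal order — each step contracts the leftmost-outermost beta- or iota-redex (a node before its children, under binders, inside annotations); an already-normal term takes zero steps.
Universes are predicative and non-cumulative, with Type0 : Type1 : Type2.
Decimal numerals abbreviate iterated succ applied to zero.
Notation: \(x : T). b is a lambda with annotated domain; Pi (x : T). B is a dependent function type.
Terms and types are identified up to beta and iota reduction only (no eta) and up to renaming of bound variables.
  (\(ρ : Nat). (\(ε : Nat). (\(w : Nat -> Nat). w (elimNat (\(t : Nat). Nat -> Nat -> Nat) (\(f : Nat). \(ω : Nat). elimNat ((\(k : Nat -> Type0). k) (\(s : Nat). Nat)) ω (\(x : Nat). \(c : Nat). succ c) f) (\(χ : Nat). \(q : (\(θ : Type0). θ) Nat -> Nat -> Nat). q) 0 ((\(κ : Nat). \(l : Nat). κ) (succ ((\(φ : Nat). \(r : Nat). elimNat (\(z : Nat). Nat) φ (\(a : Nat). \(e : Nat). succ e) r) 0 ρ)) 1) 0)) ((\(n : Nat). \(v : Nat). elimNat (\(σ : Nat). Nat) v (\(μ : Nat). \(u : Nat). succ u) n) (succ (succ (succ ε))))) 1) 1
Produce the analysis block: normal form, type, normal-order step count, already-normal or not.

resulting normal form:
  6
type:
  Nat
normal-order step count: 37
started in normal form: no
first redex: a beta-redex


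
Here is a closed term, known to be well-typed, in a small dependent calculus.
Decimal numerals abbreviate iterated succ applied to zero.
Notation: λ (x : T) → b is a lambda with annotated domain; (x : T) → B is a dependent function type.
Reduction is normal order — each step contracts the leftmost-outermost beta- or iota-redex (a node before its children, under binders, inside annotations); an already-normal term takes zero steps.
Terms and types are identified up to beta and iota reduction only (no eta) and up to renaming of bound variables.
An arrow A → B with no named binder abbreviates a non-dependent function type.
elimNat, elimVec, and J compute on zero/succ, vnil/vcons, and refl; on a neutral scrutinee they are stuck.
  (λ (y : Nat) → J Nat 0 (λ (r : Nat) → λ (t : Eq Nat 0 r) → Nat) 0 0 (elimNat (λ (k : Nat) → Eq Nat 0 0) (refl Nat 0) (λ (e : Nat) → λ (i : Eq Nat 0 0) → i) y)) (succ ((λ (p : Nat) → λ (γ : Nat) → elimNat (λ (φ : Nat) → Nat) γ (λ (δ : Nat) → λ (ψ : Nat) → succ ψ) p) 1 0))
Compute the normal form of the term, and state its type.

normal form:
  0
the term's type:
  Nat
observation: the term reaches its normal form after 15 normal-order steps.


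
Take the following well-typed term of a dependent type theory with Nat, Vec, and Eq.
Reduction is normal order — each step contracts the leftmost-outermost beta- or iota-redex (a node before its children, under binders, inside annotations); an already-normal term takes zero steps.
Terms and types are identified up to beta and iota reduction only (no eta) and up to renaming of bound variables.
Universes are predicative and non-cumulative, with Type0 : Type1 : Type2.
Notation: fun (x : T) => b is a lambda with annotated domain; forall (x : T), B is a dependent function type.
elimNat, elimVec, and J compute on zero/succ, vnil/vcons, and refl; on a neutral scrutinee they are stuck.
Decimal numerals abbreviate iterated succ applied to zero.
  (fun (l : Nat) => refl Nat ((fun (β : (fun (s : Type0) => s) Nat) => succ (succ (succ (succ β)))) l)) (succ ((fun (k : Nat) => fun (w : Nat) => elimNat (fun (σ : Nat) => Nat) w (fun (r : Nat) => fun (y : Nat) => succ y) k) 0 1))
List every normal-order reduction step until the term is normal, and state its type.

normal-order reduction sequence:
  (fun (l : Nat) => refl Nat ((fun (β : (fun (s : Type0) => s) Nat) => succ (succ (succ (succ β)))) l)) (succ ((fun (k : Nat) => fun (w : Nat) => elimNat (fun (σ : Nat) => Nat) w (fun (r : Nat) => fun (y : Nat) => succ y) k) 0 1))
  ~> refl Nat ((fun (l : (fun (β : Type0) => β) Nat) => succ (succ (succ (succ l)))) (succ ((fun (s : Nat) => fun (k : Nat) => elimNat (fun (w : Nat) => Nat) k (fun (σ : Nat) => fun (r : Nat) => succ r) s) 0 1)))
  ~> refl Nat (succ (succ (succ (succ (succ ((fun (l : Nat) => fun (β : Nat) => elimNat (fun (s : Nat) => Nat) β (fun (k : Nat) => fun (w : Nat) => succ w) l) 0 1))))))
  ~> refl Nat (succ (succ (succ (succ (succ ((fun (l : Nat) => elimNat (fun (β : Nat) => Nat) l (fun (s : Nat) => fun (k : Nat) => succ k) 0) 1))))))
  ~> refl Nat (succ (succ (succ (succ (succ (elimNat (fun (l : Nat) => Nat) 1 (fun (β : Nat) => fun (s : Nat) => succ s) 0))))))
  ~> refl Nat 6
inferred type:
  Eq Nat 6 6


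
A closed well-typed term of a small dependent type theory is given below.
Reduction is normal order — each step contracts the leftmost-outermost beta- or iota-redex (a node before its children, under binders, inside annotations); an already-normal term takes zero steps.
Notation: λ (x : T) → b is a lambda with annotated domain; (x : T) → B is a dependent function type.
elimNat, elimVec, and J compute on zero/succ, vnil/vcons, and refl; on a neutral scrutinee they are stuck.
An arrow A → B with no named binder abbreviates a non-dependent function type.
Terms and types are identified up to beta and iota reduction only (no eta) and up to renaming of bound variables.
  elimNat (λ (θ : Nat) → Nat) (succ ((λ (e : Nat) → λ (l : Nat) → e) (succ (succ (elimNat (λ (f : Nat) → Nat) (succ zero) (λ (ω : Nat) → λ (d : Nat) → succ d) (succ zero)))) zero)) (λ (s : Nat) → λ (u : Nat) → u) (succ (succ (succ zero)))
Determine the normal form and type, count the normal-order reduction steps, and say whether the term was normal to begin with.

normal form:
  succ (succ (succ (succ (succ zero))))
type:
  Nat
steps to reach normal form (normal order): 16
term was already normal: no
first contracted redex: an elimNat iota-redex


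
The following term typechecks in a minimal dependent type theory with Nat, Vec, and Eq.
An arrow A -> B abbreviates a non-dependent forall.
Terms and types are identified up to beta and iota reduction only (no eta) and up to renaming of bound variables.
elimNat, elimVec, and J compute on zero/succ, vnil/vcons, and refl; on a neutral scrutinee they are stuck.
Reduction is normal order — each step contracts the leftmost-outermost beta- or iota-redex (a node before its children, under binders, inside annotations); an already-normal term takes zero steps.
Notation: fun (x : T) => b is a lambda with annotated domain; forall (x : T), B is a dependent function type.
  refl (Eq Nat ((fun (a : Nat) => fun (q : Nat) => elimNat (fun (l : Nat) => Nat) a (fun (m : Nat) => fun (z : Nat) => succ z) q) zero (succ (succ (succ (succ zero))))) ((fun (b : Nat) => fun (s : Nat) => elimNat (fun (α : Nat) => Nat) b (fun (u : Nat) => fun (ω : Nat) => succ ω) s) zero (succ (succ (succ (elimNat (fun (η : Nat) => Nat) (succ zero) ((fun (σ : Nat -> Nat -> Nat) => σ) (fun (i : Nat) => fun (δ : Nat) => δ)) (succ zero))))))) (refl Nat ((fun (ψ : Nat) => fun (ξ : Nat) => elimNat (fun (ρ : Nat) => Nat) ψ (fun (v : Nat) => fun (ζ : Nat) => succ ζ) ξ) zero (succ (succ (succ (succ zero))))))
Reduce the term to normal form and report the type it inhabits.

resulting normal form:
  refl (Eq Nat (succ (succ (succ (succ zero)))) (succ (succ (succ (succ zero))))) (refl Nat (succ (succ (succ (succ zero)))))
inferred type:
  Eq (Eq Nat (succ (succ (succ (succ zero)))) (succ (succ (succ (succ zero))))) (refl Nat (succ (succ (succ (succ zero))))) (refl Nat (succ (succ (succ (succ zero)))))


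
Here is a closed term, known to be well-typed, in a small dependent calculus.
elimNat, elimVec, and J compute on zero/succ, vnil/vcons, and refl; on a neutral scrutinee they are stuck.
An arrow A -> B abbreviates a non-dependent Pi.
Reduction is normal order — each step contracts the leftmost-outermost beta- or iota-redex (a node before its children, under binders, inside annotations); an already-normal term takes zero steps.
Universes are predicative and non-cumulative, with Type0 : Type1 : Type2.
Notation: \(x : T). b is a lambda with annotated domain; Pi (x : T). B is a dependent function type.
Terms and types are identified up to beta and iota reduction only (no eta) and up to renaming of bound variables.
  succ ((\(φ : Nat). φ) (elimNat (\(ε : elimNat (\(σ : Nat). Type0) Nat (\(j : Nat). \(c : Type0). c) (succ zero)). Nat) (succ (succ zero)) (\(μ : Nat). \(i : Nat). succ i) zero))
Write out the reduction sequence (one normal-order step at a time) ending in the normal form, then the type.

normal-order reduction sequence:
  succ ((\(φ : Nat). φ) (elimNat (\(ε : elimNat (\(σ : Nat). Type0) Nat (\(j : Nat). \(c : Type0). c) (succ zero)). Nat) (succ (succ zero)) (\(μ : Nat). \(i : Nat). succ i) zero))
  ~> succ (elimNat (\(φ : elimNat (\(ε : Nat). Type0) Nat (\(σ : Nat). \(j : Type0). j) (succ zero)). Nat) (succ (succ zero)) (\(c : Nat). \(μ : Nat). succ μ) zero)
  ~> succ (succ (succ zero))
the term's type:
  Nat


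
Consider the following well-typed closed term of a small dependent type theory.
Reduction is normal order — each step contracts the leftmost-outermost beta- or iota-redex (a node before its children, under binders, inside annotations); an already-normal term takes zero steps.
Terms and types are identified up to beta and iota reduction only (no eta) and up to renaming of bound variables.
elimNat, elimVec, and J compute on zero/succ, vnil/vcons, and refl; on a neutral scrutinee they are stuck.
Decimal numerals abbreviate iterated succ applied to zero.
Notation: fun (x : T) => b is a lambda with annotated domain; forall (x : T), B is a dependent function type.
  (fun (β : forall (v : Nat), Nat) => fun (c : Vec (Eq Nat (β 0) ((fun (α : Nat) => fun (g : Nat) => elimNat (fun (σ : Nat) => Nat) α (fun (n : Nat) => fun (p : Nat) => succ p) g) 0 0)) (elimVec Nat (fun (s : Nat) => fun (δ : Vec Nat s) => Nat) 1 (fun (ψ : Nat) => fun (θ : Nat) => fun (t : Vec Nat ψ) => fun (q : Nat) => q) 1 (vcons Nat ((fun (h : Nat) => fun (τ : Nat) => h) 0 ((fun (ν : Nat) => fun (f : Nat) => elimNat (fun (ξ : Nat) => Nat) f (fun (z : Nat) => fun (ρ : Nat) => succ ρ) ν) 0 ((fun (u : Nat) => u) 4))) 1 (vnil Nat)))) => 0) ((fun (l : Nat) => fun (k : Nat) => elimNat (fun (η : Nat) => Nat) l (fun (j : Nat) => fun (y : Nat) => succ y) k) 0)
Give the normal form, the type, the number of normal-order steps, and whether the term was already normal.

normal form:
  fun (β : Vec (Eq Nat 0 0) 1) => 0
the term's type:
  forall (β : Vec (Eq Nat 0 0) 1), Nat
reduction steps (normal order): 13
already normal: no
first redex: a beta-redex


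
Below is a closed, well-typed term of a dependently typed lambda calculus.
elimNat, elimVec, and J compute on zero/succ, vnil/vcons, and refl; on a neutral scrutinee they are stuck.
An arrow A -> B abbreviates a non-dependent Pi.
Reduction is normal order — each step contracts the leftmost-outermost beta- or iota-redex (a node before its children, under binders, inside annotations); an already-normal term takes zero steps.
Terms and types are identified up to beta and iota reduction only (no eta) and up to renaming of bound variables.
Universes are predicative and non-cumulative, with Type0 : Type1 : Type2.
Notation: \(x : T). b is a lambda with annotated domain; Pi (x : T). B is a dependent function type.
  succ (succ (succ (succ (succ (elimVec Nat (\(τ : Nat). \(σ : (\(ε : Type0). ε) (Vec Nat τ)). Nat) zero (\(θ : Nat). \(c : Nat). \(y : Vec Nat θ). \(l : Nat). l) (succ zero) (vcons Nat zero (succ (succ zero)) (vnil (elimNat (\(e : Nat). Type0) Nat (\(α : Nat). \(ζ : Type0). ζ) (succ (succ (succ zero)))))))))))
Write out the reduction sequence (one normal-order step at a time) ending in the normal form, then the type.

reduction (normal order):
  succ (succ (succ (succ (succ (elimVec Nat (\(τ : Nat). \(σ : (\(ε : Type0). ε) (Vec Nat τ)). Nat) zero (\(θ : Nat). \(c : Nat). \(y : Vec Nat θ). \(l : Nat). l) (succ zero) (vcons Nat zero (succ (succ zero)) (vnil (elimNat (\(e : Nat). Type0) Nat (\(α : Nat). \(ζ : Type0). ζ) (succ (succ (succ zero)))))))))))
  ~> succ (succ (succ (succ (succ ((\(τ : Nat). \(σ : Nat). \(ε : Vec Nat τ). \(θ : Nat). θ) zero (succ (succ zero)) (vnil (elimNat (\(c : Nat). Type0) Nat (\(y : Nat). \(l : Type0). l) (succ (succ (succ zero))))) (elimVec Nat (\(e : Nat). \(α : (\(ζ : Type0). ζ) (Vec Nat e)). Nat) zero (\(g : Nat). \(b : Nat). \(f : Vec Nat g). \(r : Nat). r) zero (vnil (elimNat (\(w : Nat). Type0) Nat (\(ν : Nat). \(η : Type0). η) (succ (succ (succ zero)))))))))))
  ~> succ (succ (succ (succ (succ ((\(τ : Nat). \(σ : Vec Nat zero). \(ε : Nat). ε) (succ (succ zero)) (vnil (elimNat (\(θ : Nat). Type0) Nat (\(c : Nat). \(y : Type0). y) (succ (succ (succ zero))))) (elimVec Nat (\(l : Nat). \(e : (\(α : Type0). α) (Vec Nat l)). Nat) zero (\(ζ : Nat). \(g : Nat). \(b : Vec Nat ζ). \(f : Nat). f) zero (vnil (elimNat (\(r : Nat). Type0) Nat (\(w : Nat). \(ν : Type0). ν) (succ (succ (succ zero)))))))))))
  ~> succ (succ (succ (succ (succ ((\(τ : Vec Nat zero). \(σ : Nat). σ) (vnil (elimNat (\(ε : Nat). Type0) Nat (\(θ : Nat). \(c : Type0). c) (succ (succ (succ zero))))) (elimVec Nat (\(y : Nat). \(l : (\(e : Type0). e) (Vec Nat y)). Nat) zero (\(α : Nat). \(ζ : Nat). \(g : Vec Nat α). \(b : Nat). b) zero (vnil (elimNat (\(f : Nat). Type0) Nat (\(r : Nat). \(w : Type0). w) (succ (succ (succ zero)))))))))))
  ~> succ (succ (succ (succ (succ ((\(τ : Nat). τ) (elimVec Nat (\(σ : Nat). \(ε : (\(θ : Type0). θ) (Vec Nat σ)). Nat) zero (\(c : Nat). \(y : Nat). \(l : Vec Nat c). \(e : Nat). e) zero (vnil (elimNat (\(α : Nat). Type0) Nat (\(ζ : Nat). \(g : Type0). g) (succ (succ (succ zero)))))))))))
  ~> succ (succ (succ (succ (succ (elimVec Nat (\(τ : Nat). \(σ : (\(ε : Type0). ε) (Vec Nat τ)). Nat) zero (\(θ : Nat). \(c : Nat). \(y : Vec Nat θ). \(l : Nat). l) zero (vnil (elimNat (\(e : Nat). Type0) Nat (\(α : Nat). \(ζ : Type0). ζ) (succ (succ (succ zero))))))))))
  ~> succ (succ (succ (succ (succ zero))))
inferred type:
  Nat


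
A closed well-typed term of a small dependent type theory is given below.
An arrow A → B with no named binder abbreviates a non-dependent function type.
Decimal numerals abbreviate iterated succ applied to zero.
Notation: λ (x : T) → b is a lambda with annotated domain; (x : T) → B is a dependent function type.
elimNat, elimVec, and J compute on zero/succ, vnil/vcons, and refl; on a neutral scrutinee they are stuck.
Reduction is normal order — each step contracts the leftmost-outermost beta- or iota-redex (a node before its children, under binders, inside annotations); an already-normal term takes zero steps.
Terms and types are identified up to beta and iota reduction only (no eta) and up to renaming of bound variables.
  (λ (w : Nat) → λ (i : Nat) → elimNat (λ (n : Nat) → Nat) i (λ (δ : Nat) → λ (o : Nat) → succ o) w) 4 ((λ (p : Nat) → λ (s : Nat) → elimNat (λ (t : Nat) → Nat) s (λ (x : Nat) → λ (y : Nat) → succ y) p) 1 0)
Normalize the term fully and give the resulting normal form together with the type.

resulting normal form:
  5
inferred type:
  Nat


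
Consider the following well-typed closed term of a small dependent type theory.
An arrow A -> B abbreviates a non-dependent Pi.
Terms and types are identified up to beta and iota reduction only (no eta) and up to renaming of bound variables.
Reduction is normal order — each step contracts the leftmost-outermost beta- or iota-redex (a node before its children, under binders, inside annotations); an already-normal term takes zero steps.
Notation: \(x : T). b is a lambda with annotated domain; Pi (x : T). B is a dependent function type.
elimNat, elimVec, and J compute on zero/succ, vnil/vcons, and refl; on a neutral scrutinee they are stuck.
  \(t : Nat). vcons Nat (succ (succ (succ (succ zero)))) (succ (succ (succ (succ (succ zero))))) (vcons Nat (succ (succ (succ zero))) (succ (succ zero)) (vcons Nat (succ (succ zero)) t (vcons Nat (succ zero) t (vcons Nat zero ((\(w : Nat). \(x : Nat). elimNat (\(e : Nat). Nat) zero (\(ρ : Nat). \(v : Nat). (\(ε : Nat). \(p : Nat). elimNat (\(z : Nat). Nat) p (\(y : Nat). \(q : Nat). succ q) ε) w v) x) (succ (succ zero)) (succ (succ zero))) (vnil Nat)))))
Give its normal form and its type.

resulting normal form:
  \(t : Nat). vcons Nat (succ (succ (succ (succ zero)))) (succ (succ (succ (succ (succ zero))))) (vcons Nat (succ (succ (succ zero))) (succ (succ zero)) (vcons Nat (succ (succ zero)) t (vcons Nat (succ zero) t (vcons Nat zero (succ (succ (succ (succ zero)))) (vnil Nat)))))
type:
  Nat -> Vec Nat (succ (succ (succ (succ (succ zero)))))
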